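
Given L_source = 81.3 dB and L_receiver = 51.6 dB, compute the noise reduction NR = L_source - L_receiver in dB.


NR = L_source - L_receiver (difference between source and receiving room levels)
NR = 81.3 - 51.6 = 29.7 dB


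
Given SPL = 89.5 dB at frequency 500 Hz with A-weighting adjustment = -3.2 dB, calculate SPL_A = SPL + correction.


A-weighting table: 500 Hz -> -3.2 dB correction
SPL_A = SPL + correction = 89.5 + (-3.2) = 86.3 dBA


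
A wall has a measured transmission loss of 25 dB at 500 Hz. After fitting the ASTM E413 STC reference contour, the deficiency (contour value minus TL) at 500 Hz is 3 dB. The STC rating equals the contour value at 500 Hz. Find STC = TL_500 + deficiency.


By ASTM E413, STC = value of the fitted reference contour at 500 Hz.
Contour value at 500 Hz = TL_500 + deficiency = 25 + 3 = 28
STC = 28


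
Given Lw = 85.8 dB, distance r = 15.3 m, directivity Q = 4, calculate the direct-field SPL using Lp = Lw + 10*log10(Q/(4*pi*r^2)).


4*pi*r^2 = 4*pi*15.3^2 = 2941.66 m^2
Q / (4*pi*r^2) = 4 / 2941.66 = 0.00135978
Lp = 85.8 + 10*log10(0.00135978) = 57.135 dB


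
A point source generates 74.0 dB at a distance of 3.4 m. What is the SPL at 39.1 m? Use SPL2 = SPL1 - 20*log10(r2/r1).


r2/r1 = 39.1/3.4 = 11.5
Correction = 20*log10(11.5) = 21.214 dB
SPL2 = 74.0 - 21.214 = 52.786 dB


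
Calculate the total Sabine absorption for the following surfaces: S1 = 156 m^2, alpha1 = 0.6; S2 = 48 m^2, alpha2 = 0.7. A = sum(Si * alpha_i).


156 * 0.6 = 93.6
48 * 0.7 = 33.6
A_total = 93.6 + 33.6 = 127.2 m^2


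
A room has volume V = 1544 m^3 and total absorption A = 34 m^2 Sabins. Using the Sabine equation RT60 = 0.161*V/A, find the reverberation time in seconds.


RT60 = 0.161 * 1544 / 34 = 7.3113 s


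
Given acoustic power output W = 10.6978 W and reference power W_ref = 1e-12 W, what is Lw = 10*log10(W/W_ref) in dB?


W / W_ref = 10.6978 / 1e-12 = 1.06978e+13
Lw = 10 * log10(1.06978e+13) = 130.29 dB


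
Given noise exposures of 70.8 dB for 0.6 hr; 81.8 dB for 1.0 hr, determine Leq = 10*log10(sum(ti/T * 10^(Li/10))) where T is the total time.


T_total = 0.6 + 1.0 = 1.6 hr
(0.6/1.6) * 10^(70.8/10) = 4.50849e+06
(1.0/1.6) * 10^(81.8/10) = 9.45976e+07
Sum = 4.50849e+06 + 9.45976e+07 = 9.91061e+07
Leq = 10*log10(9.91061e+07) = 79.961 dB


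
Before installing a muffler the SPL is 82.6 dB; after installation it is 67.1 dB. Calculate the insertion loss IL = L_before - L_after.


Insertion loss = SPL without muffler - SPL with muffler
IL = 82.6 - 67.1 = 15.5 dB


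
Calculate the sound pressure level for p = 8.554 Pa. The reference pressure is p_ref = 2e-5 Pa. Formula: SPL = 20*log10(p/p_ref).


p / p_ref = 8.554 / 2e-5 = 427700
SPL = 20 * log10(427700) = 112.62 dB


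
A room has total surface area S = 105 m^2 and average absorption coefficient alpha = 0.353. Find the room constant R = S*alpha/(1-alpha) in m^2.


R = 105 * 0.353 / (1 - 0.353) = 57.287 m^2


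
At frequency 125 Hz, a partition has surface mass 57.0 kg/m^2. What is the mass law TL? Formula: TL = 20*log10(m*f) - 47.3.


m * f = 57.0 * 125 = 7125
20*log10(7125) = 77.0557 dB
TL = 77.0557 - 47.3 = 29.756 dB


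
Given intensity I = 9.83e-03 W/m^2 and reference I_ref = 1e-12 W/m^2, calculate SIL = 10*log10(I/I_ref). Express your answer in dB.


I / I_ref = 9.83e-03 / 1e-12 = 9.83e+09
SIL = 10 * log10(9.83e+09) = 99.926 dB


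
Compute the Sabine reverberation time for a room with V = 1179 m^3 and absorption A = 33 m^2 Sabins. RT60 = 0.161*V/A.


RT60 = 0.161 * 1179 / 33 = 5.7521 s


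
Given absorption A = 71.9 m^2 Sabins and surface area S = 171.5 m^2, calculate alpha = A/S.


Absorption coefficient = absorbed power / incident power
alpha = A / S = 71.9 / 171.5 = 0.41924


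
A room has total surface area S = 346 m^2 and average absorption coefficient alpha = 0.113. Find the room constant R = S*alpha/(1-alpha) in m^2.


R = 346 * 0.113 / (1 - 0.113) = 44.079 m^2


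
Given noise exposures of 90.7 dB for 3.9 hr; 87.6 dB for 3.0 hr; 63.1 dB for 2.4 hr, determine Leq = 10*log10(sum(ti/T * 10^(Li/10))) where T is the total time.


T_total = 3.9 + 3.0 + 2.4 = 9.3 hr
(3.9/9.3) * 10^(90.7/10) = 4.92699e+08
(3.0/9.3) * 10^(87.6/10) = 1.85626e+08
(2.4/9.3) * 10^(63.1/10) = 526900
Sum = 4.92699e+08 + 1.85626e+08 + 526900 = 6.78852e+08
Leq = 10*log10(6.78852e+08) = 88.318 dB


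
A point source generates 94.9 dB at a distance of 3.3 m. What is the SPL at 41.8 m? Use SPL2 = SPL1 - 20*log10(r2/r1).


r2/r1 = 41.8/3.3 = 12.6667
Correction = 20*log10(12.6667) = 22.0533 dB
SPL2 = 94.9 - 22.0533 = 72.847 dB


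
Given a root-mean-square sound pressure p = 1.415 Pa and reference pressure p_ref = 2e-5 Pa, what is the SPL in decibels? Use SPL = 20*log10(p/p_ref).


p / p_ref = 1.415 / 2e-5 = 70750
SPL = 20 * log10(70750) = 96.995 dB


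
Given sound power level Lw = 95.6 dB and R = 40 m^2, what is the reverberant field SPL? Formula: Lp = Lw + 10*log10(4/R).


4/R = 4/40 = 0.1
Lp = 95.6 + 10*log10(0.1) = 85.6 dB


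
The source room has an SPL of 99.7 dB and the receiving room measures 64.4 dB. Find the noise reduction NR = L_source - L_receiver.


NR = L_source - L_receiver (difference between source and receiving room levels)
NR = 99.7 - 64.4 = 35.3 dB


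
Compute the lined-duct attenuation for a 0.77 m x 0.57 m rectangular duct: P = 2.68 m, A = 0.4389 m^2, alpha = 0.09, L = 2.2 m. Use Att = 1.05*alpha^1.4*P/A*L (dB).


alpha^1.4 = 0.09^1.4 = 0.034351
Attenuation rate = 1.05 * alpha^1.4 * P / A
= 1.05 * 0.034351 * 2.68 / 0.4389 = 0.220241 dB/m
Total Att = 0.220241 * 2.2 = 0.48453 dB


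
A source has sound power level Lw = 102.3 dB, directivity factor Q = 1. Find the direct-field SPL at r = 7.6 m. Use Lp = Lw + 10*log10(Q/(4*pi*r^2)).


4*pi*r^2 = 4*pi*7.6^2 = 725.834 m^2
Q / (4*pi*r^2) = 1 / 725.834 = 0.00137773
Lp = 102.3 + 10*log10(0.00137773) = 73.692 dB


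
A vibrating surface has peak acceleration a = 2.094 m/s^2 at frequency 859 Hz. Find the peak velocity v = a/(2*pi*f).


omega = 2*pi*f = 2*pi*859 = 5397.26 rad/s
v = a / omega = 2.094 / 5397.26 = 0.00038797 m/s


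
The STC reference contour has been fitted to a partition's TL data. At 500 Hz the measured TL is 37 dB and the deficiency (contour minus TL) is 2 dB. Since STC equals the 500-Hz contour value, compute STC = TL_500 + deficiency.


By ASTM E413, STC = value of the fitted reference contour at 500 Hz.
Contour value at 500 Hz = TL_500 + deficiency = 37 + 2 = 39
STC = 39


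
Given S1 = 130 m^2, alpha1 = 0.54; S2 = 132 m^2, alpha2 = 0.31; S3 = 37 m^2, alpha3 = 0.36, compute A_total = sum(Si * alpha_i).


130 * 0.54 = 70.2
132 * 0.31 = 40.92
37 * 0.36 = 13.32
A_total = 70.2 + 40.92 + 13.32 = 124.44 m^2


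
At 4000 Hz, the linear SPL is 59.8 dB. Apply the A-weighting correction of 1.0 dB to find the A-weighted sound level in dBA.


A-weighting table: 4000 Hz -> 1.0 dB correction
SPL_A = SPL + correction = 59.8 + (1.0) = 60.8 dBA


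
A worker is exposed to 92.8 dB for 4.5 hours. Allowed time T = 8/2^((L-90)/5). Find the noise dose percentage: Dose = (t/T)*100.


T_allowed = 8 / 2^((92.8 - 90)/5) = 5.42642 hr
Dose = 4.5 / 5.42642 * 100 = 82.928 %


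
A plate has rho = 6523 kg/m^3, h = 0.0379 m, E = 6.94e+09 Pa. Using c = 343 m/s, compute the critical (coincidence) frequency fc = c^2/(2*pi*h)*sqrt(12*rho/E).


12*rho/E = 12*6523/6.94e+09 = 1.1279e-05
sqrt(12*rho/E) = sqrt(1.1279e-05) = 0.00335842
c^2/(2*pi*h) = 343^2/(2*pi*0.0379) = 494048
fc = 494048 * 0.00335842 = 1659.2 Hz


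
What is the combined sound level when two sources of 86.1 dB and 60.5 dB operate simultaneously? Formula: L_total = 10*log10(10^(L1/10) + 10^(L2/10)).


10^(86.1/10) = 4.0738e+08
10^(60.5/10) = 1.12202e+06
Sum = 4.0738e+08 + 1.12202e+06 = 4.08502e+08
L_total = 10*log10(4.08502e+08) = 86.112 dB


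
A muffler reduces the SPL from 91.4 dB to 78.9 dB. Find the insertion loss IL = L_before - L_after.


Insertion loss = SPL without muffler - SPL with muffler
IL = 91.4 - 78.9 = 12.5 dB


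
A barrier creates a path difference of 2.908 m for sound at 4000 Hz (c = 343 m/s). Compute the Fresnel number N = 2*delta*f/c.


N = 2*delta*f/c = 2*delta/lambda, where lambda = c/f
lambda = 343 / 4000 = 0.08575 m
N = 2 * 2.908 / 0.08575 = 67.825


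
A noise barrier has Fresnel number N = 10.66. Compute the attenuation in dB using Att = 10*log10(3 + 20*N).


3 + 20*N = 3 + 20*10.66 = 216.2
Att = 10*log10(216.2) = 23.349 dB


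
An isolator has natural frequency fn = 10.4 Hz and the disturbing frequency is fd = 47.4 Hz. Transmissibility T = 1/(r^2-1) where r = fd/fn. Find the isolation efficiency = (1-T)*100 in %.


r = 47.4 / 10.4 = 4.55769
r^2 - 1 = 4.55769^2 - 1 = 19.7725
T = 1/19.7725 = 0.0505753
Efficiency = (1 - 0.0505753)*100 = 94.942 %


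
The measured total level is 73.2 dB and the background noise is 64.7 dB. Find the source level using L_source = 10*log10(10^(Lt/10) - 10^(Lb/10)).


10^(73.2/10) = 2.0893e+07
10^(64.7/10) = 2.95121e+06
Difference = 2.0893e+07 - 2.95121e+06 = 1.79418e+07
L_source = 10*log10(1.79418e+07) = 72.539 dB


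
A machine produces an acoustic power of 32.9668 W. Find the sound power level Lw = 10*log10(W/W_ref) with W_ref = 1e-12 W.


W / W_ref = 32.9668 / 1e-12 = 3.29668e+13
Lw = 10 * log10(3.29668e+13) = 135.18 dB


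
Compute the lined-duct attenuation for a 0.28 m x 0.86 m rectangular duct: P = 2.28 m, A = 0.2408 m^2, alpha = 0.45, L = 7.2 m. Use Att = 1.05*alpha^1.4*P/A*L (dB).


alpha^1.4 = 0.45^1.4 = 0.326962
Attenuation rate = 1.05 * alpha^1.4 * P / A
= 1.05 * 0.326962 * 2.28 / 0.2408 = 3.25061 dB/m
Total Att = 3.25061 * 7.2 = 23.404 dB


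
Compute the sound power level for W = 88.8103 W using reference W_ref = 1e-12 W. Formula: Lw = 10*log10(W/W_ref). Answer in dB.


W / W_ref = 88.8103 / 1e-12 = 8.88103e+13
Lw = 10 * log10(8.88103e+13) = 139.48 dB


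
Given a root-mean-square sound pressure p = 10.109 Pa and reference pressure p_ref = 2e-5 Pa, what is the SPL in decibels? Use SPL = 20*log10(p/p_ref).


p / p_ref = 10.109 / 2e-5 = 505450
SPL = 20 * log10(505450) = 114.07 dB


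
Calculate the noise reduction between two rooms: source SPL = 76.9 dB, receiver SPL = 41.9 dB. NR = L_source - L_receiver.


NR = L_source - L_receiver (difference between source and receiving room levels)
NR = 76.9 - 41.9 = 35 dB


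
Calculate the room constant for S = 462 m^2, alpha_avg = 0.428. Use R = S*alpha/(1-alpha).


R = 462 * 0.428 / (1 - 0.428) = 345.69 m^2


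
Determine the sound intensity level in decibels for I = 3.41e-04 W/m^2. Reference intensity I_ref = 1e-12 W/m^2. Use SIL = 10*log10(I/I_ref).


I / I_ref = 3.41e-04 / 1e-12 = 3.41e+08
SIL = 10 * log10(3.41e+08) = 85.328 dB


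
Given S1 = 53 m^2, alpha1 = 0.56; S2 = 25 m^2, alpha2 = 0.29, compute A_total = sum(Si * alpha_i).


53 * 0.56 = 29.68
25 * 0.29 = 7.25
A_total = 29.68 + 7.25 = 36.93 m^2


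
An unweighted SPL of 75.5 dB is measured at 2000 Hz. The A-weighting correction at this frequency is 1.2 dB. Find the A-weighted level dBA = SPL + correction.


A-weighting table: 2000 Hz -> 1.2 dB correction
SPL_A = SPL + correction = 75.5 + (1.2) = 76.7 dBA


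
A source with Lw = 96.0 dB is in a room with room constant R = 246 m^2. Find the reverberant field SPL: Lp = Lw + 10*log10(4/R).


4/R = 4/246 = 0.0162602
Lp = 96.0 + 10*log10(0.0162602) = 78.111 dB


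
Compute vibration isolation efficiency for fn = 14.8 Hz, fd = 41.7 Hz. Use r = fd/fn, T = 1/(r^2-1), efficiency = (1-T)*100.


r = 41.7 / 14.8 = 2.81757
r^2 - 1 = 2.81757^2 - 1 = 6.9387
T = 1/6.9387 = 0.144119
Efficiency = (1 - 0.144119)*100 = 85.588 %


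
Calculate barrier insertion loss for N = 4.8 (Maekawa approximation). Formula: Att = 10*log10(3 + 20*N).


3 + 20*N = 3 + 20*4.8 = 99
Att = 10*log10(99) = 19.956 dB


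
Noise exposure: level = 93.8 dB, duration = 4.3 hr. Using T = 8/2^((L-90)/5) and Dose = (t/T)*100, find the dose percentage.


T_allowed = 8 / 2^((93.8 - 90)/5) = 4.72397 hr
Dose = 4.3 / 4.72397 * 100 = 91.025 %


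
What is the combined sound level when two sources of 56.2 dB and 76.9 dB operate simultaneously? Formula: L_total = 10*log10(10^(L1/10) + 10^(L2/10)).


10^(56.2/10) = 416869
10^(76.9/10) = 4.89779e+07
Sum = 416869 + 4.89779e+07 = 4.93948e+07
L_total = 10*log10(4.93948e+07) = 76.937 dB


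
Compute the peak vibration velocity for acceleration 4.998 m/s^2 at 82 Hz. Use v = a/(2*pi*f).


omega = 2*pi*f = 2*pi*82 = 515.221 rad/s
v = a / omega = 4.998 / 515.221 = 0.0097007 m/s


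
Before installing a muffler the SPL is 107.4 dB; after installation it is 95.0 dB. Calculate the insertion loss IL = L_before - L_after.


Insertion loss = SPL without muffler - SPL with muffler
IL = 107.4 - 95.0 = 12.4 dB


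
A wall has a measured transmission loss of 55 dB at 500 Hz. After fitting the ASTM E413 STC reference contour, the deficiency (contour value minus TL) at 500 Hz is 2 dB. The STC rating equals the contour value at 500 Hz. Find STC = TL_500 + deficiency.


By ASTM E413, STC = value of the fitted reference contour at 500 Hz.
Contour value at 500 Hz = TL_500 + deficiency = 55 + 2 = 57
STC = 57


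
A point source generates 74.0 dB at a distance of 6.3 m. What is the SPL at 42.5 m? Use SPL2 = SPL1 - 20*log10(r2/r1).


r2/r1 = 42.5/6.3 = 6.74603
Correction = 20*log10(6.74603) = 16.581 dB
SPL2 = 74.0 - 16.581 = 57.419 dB


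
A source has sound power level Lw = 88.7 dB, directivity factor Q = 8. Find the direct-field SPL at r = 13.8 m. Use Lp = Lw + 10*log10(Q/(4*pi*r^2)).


4*pi*r^2 = 4*pi*13.8^2 = 2393.14 m^2
Q / (4*pi*r^2) = 8 / 2393.14 = 0.00334289
Lp = 88.7 + 10*log10(0.00334289) = 63.941 dB


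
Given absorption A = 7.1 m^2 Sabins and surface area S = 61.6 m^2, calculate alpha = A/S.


Absorption coefficient = absorbed power / incident power
alpha = A / S = 7.1 / 61.6 = 0.11526


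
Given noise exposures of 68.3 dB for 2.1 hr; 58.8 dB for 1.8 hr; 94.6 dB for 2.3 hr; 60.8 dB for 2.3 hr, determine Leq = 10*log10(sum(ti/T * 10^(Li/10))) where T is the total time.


T_total = 2.1 + 1.8 + 2.3 + 2.3 = 8.5 hr
(2.1/8.5) * 10^(68.3/10) = 1.67032e+06
(1.8/8.5) * 10^(58.8/10) = 160640
(2.3/8.5) * 10^(94.6/10) = 7.80385e+08
(2.3/8.5) * 10^(60.8/10) = 325319
Sum = 1.67032e+06 + 160640 + 7.80385e+08 + 325319 = 7.82541e+08
Leq = 10*log10(7.82541e+08) = 88.935 dB


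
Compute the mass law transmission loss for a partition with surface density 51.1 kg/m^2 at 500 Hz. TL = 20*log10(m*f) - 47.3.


m * f = 51.1 * 500 = 25550
20*log10(25550) = 88.1478 dB
TL = 88.1478 - 47.3 = 40.848 dB


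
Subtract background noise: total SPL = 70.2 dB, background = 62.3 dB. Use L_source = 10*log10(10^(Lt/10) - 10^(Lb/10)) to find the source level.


10^(70.2/10) = 1.04713e+07
10^(62.3/10) = 1.69824e+06
Difference = 1.04713e+07 - 1.69824e+06 = 8.77306e+06
L_source = 10*log10(8.77306e+06) = 69.432 dB


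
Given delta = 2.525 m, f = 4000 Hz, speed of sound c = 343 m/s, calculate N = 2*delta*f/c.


N = 2*delta*f/c = 2*delta/lambda, where lambda = c/f
lambda = 343 / 4000 = 0.08575 m
N = 2 * 2.525 / 0.08575 = 58.892


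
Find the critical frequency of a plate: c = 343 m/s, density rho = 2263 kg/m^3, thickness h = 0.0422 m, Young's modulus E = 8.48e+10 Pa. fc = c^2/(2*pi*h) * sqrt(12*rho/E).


12*rho/E = 12*2263/8.48e+10 = 3.20236e-07
sqrt(12*rho/E) = sqrt(3.20236e-07) = 0.000565894
c^2/(2*pi*h) = 343^2/(2*pi*0.0422) = 443707
fc = 443707 * 0.000565894 = 251.09 Hz


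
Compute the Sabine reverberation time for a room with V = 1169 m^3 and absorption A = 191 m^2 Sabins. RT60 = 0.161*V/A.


RT60 = 0.161 * 1169 / 191 = 0.98539 s


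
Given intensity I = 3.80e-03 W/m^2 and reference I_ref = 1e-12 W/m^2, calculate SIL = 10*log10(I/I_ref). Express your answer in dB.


I / I_ref = 3.80e-03 / 1e-12 = 3.8e+09
SIL = 10 * log10(3.8e+09) = 95.798 dB


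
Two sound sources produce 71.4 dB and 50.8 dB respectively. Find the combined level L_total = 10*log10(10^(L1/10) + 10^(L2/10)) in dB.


10^(71.4/10) = 1.38038e+07
10^(50.8/10) = 120226
Sum = 1.38038e+07 + 120226 = 1.3924e+07
L_total = 10*log10(1.3924e+07) = 71.438 dB


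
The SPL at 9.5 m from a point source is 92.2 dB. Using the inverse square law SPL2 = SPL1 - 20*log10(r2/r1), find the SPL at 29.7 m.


r2/r1 = 29.7/9.5 = 3.12632
Correction = 20*log10(3.12632) = 9.90067 dB
SPL2 = 92.2 - 9.90067 = 82.299 dB


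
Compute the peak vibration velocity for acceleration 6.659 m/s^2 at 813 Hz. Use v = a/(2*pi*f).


omega = 2*pi*f = 2*pi*813 = 5108.23 rad/s
v = a / omega = 6.659 / 5108.23 = 0.0013036 m/s


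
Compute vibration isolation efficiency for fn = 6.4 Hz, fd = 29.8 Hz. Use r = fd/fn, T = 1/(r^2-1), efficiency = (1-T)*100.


r = 29.8 / 6.4 = 4.65625
r^2 - 1 = 4.65625^2 - 1 = 20.6807
T = 1/20.6807 = 0.0483543
Efficiency = (1 - 0.0483543)*100 = 95.165 %


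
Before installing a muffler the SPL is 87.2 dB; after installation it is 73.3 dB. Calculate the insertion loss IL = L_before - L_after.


Insertion loss = SPL without muffler - SPL with muffler
IL = 87.2 - 73.3 = 13.9 dB


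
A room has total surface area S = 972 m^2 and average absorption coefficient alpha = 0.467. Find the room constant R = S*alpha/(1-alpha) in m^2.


R = 972 * 0.467 / (1 - 0.467) = 851.64 m^2


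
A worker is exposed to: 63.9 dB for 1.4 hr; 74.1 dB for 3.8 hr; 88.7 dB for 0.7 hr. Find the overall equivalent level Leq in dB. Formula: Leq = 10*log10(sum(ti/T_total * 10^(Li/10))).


T_total = 1.4 + 3.8 + 0.7 = 5.9 hr
(1.4/5.9) * 10^(63.9/10) = 582473
(3.8/5.9) * 10^(74.1/10) = 1.65551e+07
(0.7/5.9) * 10^(88.7/10) = 8.79521e+07
Sum = 582473 + 1.65551e+07 + 8.79521e+07 = 1.0509e+08
Leq = 10*log10(1.0509e+08) = 80.216 dB


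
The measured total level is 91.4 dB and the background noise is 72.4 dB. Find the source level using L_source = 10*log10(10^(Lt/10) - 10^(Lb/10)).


10^(91.4/10) = 1.38038e+09
10^(72.4/10) = 1.7378e+07
Difference = 1.38038e+09 - 1.7378e+07 = 1.363e+09
L_source = 10*log10(1.363e+09) = 91.345 dB


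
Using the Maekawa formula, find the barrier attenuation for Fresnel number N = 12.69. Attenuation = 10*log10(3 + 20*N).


3 + 20*N = 3 + 20*12.69 = 256.8
Att = 10*log10(256.8) = 24.096 dB


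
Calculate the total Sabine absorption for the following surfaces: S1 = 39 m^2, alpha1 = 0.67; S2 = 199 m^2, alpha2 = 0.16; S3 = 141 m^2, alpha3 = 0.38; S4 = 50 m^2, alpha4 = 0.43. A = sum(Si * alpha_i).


39 * 0.67 = 26.13
199 * 0.16 = 31.84
141 * 0.38 = 53.58
50 * 0.43 = 21.5
A_total = 26.13 + 31.84 + 53.58 + 21.5 = 133.05 m^2


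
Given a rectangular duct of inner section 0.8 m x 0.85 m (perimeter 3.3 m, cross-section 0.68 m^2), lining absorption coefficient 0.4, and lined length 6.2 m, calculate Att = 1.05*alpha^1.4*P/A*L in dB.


alpha^1.4 = 0.4^1.4 = 0.277258
Attenuation rate = 1.05 * alpha^1.4 * P / A
= 1.05 * 0.277258 * 3.3 / 0.68 = 1.41279 dB/m
Total Att = 1.41279 * 6.2 = 8.7593 dB


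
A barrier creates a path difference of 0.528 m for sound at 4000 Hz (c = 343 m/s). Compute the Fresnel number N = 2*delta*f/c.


N = 2*delta*f/c = 2*delta/lambda, where lambda = c/f
lambda = 343 / 4000 = 0.08575 m
N = 2 * 0.528 / 0.08575 = 12.315


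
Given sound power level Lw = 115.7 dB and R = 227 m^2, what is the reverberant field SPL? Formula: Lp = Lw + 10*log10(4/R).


4/R = 4/227 = 0.0176211
Lp = 115.7 + 10*log10(0.0176211) = 98.16 dB


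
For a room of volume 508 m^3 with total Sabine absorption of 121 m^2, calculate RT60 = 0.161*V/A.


RT60 = 0.161 * 508 / 121 = 0.67593 s


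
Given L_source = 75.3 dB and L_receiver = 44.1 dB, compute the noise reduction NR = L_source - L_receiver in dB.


NR = L_source - L_receiver (difference between source and receiving room levels)
NR = 75.3 - 44.1 = 31.2 dB


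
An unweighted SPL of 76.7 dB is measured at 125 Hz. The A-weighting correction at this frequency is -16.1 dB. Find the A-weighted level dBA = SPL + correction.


A-weighting table: 125 Hz -> -16.1 dB correction
SPL_A = SPL + correction = 76.7 + (-16.1) = 60.6 dBA


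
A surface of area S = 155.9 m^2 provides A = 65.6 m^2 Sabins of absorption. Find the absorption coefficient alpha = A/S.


Absorption coefficient = absorbed power / incident power
alpha = A / S = 65.6 / 155.9 = 0.42078


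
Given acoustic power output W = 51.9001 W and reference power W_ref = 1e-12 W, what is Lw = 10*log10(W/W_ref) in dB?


W / W_ref = 51.9001 / 1e-12 = 5.19001e+13
Lw = 10 * log10(5.19001e+13) = 137.15 dB


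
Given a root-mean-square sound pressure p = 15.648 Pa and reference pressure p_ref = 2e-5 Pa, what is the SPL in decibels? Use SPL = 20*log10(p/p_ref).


p / p_ref = 15.648 / 2e-5 = 782400
SPL = 20 * log10(782400) = 117.87 dB


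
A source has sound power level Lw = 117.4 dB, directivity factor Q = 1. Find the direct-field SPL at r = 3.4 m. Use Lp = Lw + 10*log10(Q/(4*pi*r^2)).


4*pi*r^2 = 4*pi*3.4^2 = 145.267 m^2
Q / (4*pi*r^2) = 1 / 145.267 = 0.00688388
Lp = 117.4 + 10*log10(0.00688388) = 95.778 dB


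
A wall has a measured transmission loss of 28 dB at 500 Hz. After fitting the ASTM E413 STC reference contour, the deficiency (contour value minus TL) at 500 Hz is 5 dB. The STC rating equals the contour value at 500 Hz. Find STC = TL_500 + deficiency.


By ASTM E413, STC = value of the fitted reference contour at 500 Hz.
Contour value at 500 Hz = TL_500 + deficiency = 28 + 5 = 33
STC = 33


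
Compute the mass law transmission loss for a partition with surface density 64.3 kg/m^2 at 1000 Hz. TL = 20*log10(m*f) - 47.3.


m * f = 64.3 * 1000 = 64300
20*log10(64300) = 96.1642 dB
TL = 96.1642 - 47.3 = 48.864 dB


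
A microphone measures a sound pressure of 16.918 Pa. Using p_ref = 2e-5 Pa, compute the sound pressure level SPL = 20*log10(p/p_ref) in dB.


p / p_ref = 16.918 / 2e-5 = 845900
SPL = 20 * log10(845900) = 118.55 dB


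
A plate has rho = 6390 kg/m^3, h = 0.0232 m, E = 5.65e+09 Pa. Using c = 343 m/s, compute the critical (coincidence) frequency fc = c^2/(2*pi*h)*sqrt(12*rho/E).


12*rho/E = 12*6390/5.65e+09 = 1.35717e-05
sqrt(12*rho/E) = sqrt(1.35717e-05) = 0.00368398
c^2/(2*pi*h) = 343^2/(2*pi*0.0232) = 807087
fc = 807087 * 0.00368398 = 2973.3 Hz


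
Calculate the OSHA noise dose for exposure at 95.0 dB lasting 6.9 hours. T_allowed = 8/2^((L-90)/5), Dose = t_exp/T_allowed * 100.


T_allowed = 8 / 2^((95.0 - 90)/5) = 4 hr
Dose = 6.9 / 4 * 100 = 172.5 %


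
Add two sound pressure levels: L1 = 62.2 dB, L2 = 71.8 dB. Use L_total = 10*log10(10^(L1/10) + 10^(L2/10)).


10^(62.2/10) = 1.65959e+06
10^(71.8/10) = 1.51356e+07
Sum = 1.65959e+06 + 1.51356e+07 = 1.67952e+07
L_total = 10*log10(1.67952e+07) = 72.252 dB


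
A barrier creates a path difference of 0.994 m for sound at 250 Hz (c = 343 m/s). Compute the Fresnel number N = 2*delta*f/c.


N = 2*delta*f/c = 2*delta/lambda, where lambda = c/f
lambda = 343 / 250 = 1.372 m
N = 2 * 0.994 / 1.372 = 1.449


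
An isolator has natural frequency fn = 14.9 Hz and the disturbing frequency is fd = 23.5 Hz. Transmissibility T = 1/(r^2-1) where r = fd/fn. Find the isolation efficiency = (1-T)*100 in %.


r = 23.5 / 14.9 = 1.57718
r^2 - 1 = 1.57718^2 - 1 = 1.4875
T = 1/1.4875 = 0.672269
Efficiency = (1 - 0.672269)*100 = 32.773 %


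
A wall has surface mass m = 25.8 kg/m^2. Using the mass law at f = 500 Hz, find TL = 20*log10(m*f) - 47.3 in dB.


m * f = 25.8 * 500 = 12900
20*log10(12900) = 82.2118 dB
TL = 82.2118 - 47.3 = 34.912 dB


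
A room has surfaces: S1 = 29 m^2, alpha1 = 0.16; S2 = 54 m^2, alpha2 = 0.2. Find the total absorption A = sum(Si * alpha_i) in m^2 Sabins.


29 * 0.16 = 4.64
54 * 0.2 = 10.8
A_total = 4.64 + 10.8 = 15.44 m^2


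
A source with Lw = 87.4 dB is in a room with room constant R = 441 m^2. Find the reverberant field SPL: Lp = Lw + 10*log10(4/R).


4/R = 4/441 = 0.00907029
Lp = 87.4 + 10*log10(0.00907029) = 66.976 dB


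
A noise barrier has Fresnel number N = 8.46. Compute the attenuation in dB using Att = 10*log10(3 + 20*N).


3 + 20*N = 3 + 20*8.46 = 172.2
Att = 10*log10(172.2) = 22.36 dB


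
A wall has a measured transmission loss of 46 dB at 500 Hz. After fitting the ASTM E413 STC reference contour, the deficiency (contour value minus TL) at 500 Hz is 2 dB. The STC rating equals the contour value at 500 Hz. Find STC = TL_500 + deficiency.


By ASTM E413, STC = value of the fitted reference contour at 500 Hz.
Contour value at 500 Hz = TL_500 + deficiency = 46 + 2 = 48
STC = 48


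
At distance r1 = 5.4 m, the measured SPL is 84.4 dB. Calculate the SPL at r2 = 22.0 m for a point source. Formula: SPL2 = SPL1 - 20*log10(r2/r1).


r2/r1 = 22.0/5.4 = 4.07407
Correction = 20*log10(4.07407) = 12.2006 dB
SPL2 = 84.4 - 12.2006 = 72.199 dB


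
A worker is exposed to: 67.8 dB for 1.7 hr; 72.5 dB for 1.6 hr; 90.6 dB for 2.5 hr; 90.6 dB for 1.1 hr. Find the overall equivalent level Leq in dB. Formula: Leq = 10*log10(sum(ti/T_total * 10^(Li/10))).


T_total = 1.7 + 1.6 + 2.5 + 1.1 = 6.9 hr
(1.7/6.9) * 10^(67.8/10) = 1.48457e+06
(1.6/6.9) * 10^(72.5/10) = 4.12355e+06
(2.5/6.9) * 10^(90.6/10) = 4.15998e+08
(1.1/6.9) * 10^(90.6/10) = 1.83039e+08
Sum = 1.48457e+06 + 4.12355e+06 + 4.15998e+08 + 1.83039e+08 = 6.04645e+08
Leq = 10*log10(6.04645e+08) = 87.815 dB


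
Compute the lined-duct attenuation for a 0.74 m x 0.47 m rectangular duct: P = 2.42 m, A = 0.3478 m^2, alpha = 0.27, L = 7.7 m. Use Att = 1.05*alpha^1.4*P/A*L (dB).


alpha^1.4 = 0.27^1.4 = 0.159922
Attenuation rate = 1.05 * alpha^1.4 * P / A
= 1.05 * 0.159922 * 2.42 / 0.3478 = 1.16838 dB/m
Total Att = 1.16838 * 7.7 = 8.9965 dB


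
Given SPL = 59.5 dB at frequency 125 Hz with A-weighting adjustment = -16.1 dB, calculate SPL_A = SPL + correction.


A-weighting table: 125 Hz -> -16.1 dB correction
SPL_A = SPL + correction = 59.5 + (-16.1) = 43.4 dBA


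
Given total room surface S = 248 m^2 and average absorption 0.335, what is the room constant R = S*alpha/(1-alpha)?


R = 248 * 0.335 / (1 - 0.335) = 124.93 m^2


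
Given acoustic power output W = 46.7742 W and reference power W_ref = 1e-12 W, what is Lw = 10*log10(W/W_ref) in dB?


W / W_ref = 46.7742 / 1e-12 = 4.67742e+13
Lw = 10 * log10(4.67742e+13) = 136.7 dB


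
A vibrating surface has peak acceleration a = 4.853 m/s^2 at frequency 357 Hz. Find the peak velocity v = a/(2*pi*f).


omega = 2*pi*f = 2*pi*357 = 2243.1 rad/s
v = a / omega = 4.853 / 2243.1 = 0.0021635 m/s


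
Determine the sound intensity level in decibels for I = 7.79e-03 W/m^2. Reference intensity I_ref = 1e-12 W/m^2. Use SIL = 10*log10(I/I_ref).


I / I_ref = 7.79e-03 / 1e-12 = 7.79e+09
SIL = 10 * log10(7.79e+09) = 98.915 dB


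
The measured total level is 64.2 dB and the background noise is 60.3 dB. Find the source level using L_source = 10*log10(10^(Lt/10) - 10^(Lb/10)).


10^(64.2/10) = 2.63027e+06
10^(60.3/10) = 1.07152e+06
Difference = 2.63027e+06 - 1.07152e+06 = 1.55875e+06
L_source = 10*log10(1.55875e+06) = 61.928 dB


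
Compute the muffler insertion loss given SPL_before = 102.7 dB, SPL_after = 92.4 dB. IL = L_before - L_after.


Insertion loss = SPL without muffler - SPL with muffler
IL = 102.7 - 92.4 = 10.3 dB


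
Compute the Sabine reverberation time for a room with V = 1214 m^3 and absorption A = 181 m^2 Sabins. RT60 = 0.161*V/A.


RT60 = 0.161 * 1214 / 181 = 1.0799 s


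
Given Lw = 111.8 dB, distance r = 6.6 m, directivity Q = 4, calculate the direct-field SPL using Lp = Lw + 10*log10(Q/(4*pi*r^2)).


4*pi*r^2 = 4*pi*6.6^2 = 547.391 m^2
Q / (4*pi*r^2) = 4 / 547.391 = 0.00730739
Lp = 111.8 + 10*log10(0.00730739) = 90.438 dB


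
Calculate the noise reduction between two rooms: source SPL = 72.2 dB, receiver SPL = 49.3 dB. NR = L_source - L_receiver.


NR = L_source - L_receiver (difference between source and receiving room levels)
NR = 72.2 - 49.3 = 22.9 dB


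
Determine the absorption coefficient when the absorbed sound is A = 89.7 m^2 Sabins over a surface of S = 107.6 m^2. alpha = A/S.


Absorption coefficient = absorbed power / incident power
alpha = A / S = 89.7 / 107.6 = 0.83364


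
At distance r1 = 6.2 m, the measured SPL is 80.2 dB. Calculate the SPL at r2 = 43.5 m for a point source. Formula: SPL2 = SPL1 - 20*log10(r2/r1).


r2/r1 = 43.5/6.2 = 7.01613
Correction = 20*log10(7.01613) = 16.922 dB
SPL2 = 80.2 - 16.922 = 63.278 dB


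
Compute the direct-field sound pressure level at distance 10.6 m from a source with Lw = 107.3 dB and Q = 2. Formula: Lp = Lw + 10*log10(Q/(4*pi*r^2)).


4*pi*r^2 = 4*pi*10.6^2 = 1411.96 m^2
Q / (4*pi*r^2) = 2 / 1411.96 = 0.00141647
Lp = 107.3 + 10*log10(0.00141647) = 78.812 dB


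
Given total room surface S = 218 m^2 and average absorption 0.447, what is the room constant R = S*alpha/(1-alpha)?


R = 218 * 0.447 / (1 - 0.447) = 176.21 m^2


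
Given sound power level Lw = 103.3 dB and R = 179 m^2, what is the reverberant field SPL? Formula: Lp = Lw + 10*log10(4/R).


4/R = 4/179 = 0.0223464
Lp = 103.3 + 10*log10(0.0223464) = 86.792 dB


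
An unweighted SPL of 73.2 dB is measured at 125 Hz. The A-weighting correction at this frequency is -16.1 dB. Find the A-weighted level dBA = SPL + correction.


A-weighting table: 125 Hz -> -16.1 dB correction
SPL_A = SPL + correction = 73.2 + (-16.1) = 57.1 dBA


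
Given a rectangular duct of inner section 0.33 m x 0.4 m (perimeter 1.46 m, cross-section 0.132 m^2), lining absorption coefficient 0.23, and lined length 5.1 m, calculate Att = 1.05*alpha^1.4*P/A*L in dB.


alpha^1.4 = 0.23^1.4 = 0.127767
Attenuation rate = 1.05 * alpha^1.4 * P / A
= 1.05 * 0.127767 * 1.46 / 0.132 = 1.48384 dB/m
Total Att = 1.48384 * 5.1 = 7.5676 dB


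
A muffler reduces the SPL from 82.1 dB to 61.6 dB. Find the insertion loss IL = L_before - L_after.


Insertion loss = SPL without muffler - SPL with muffler
IL = 82.1 - 61.6 = 20.5 dB


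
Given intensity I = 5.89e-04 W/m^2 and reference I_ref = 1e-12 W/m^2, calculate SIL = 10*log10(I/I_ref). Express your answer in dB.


I / I_ref = 5.89e-04 / 1e-12 = 5.89e+08
SIL = 10 * log10(5.89e+08) = 87.701 dB


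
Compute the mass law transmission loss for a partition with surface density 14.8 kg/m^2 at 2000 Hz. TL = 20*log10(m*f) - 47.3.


m * f = 14.8 * 2000 = 29600
20*log10(29600) = 89.4258 dB
TL = 89.4258 - 47.3 = 42.126 dB


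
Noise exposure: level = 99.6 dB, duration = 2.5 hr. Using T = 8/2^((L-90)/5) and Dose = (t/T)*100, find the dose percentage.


T_allowed = 8 / 2^((99.6 - 90)/5) = 2.11404 hr
Dose = 2.5 / 2.11404 * 100 = 118.26 %


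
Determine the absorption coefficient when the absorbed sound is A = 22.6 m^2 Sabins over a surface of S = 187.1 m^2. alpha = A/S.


Absorption coefficient = absorbed power / incident power
alpha = A / S = 22.6 / 187.1 = 0.12079


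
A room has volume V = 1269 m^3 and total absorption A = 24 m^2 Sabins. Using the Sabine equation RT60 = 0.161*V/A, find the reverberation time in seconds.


RT60 = 0.161 * 1269 / 24 = 8.5129 s


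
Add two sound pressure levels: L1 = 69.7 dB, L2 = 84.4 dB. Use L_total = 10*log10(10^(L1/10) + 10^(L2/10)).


10^(69.7/10) = 9.33254e+06
10^(84.4/10) = 2.75423e+08
Sum = 9.33254e+06 + 2.75423e+08 = 2.84756e+08
L_total = 10*log10(2.84756e+08) = 84.545 dB


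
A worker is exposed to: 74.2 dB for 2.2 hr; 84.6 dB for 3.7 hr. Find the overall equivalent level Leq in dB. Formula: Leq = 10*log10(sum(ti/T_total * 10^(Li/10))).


T_total = 2.2 + 3.7 = 5.9 hr
(2.2/5.9) * 10^(74.2/10) = 9.80778e+06
(3.7/5.9) * 10^(84.6/10) = 1.80863e+08
Sum = 9.80778e+06 + 1.80863e+08 = 1.90671e+08
Leq = 10*log10(1.90671e+08) = 82.803 dB


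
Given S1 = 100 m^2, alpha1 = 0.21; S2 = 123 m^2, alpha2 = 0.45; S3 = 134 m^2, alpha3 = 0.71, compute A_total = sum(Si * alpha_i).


100 * 0.21 = 21
123 * 0.45 = 55.35
134 * 0.71 = 95.14
A_total = 21 + 55.35 + 95.14 = 171.49 m^2


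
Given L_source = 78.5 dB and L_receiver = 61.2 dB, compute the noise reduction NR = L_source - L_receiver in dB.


NR = L_source - L_receiver (difference between source and receiving room levels)
NR = 78.5 - 61.2 = 17.3 dB


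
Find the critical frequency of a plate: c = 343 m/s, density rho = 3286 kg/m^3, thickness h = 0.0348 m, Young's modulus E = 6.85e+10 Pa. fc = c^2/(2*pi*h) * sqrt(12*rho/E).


12*rho/E = 12*3286/6.85e+10 = 5.7565e-07
sqrt(12*rho/E) = sqrt(5.7565e-07) = 0.000758716
c^2/(2*pi*h) = 343^2/(2*pi*0.0348) = 538058
fc = 538058 * 0.000758716 = 408.23 Hz


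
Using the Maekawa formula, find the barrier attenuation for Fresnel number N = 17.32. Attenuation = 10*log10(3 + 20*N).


3 + 20*N = 3 + 20*17.32 = 349.4
Att = 10*log10(349.4) = 25.433 dB


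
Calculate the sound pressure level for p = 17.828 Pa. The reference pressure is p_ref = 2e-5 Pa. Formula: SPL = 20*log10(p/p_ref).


p / p_ref = 17.828 / 2e-5 = 891400
SPL = 20 * log10(891400) = 119 dB


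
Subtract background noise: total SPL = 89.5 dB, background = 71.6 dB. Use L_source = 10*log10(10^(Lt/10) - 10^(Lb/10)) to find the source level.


10^(89.5/10) = 8.91251e+08
10^(71.6/10) = 1.44544e+07
Difference = 8.91251e+08 - 1.44544e+07 = 8.76797e+08
L_source = 10*log10(8.76797e+08) = 89.429 dB


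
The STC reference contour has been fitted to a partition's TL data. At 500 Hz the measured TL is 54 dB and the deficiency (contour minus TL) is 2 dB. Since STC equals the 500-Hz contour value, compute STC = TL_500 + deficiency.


By ASTM E413, STC = value of the fitted reference contour at 500 Hz.
Contour value at 500 Hz = TL_500 + deficiency = 54 + 2 = 56
STC = 56


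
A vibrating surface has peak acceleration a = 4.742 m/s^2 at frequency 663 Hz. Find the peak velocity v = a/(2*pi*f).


omega = 2*pi*f = 2*pi*663 = 4165.75 rad/s
v = a / omega = 4.742 / 4165.75 = 0.0011383 m/s


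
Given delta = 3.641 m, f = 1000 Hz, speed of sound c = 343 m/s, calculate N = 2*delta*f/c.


N = 2*delta*f/c = 2*delta/lambda, where lambda = c/f
lambda = 343 / 1000 = 0.343 m
N = 2 * 3.641 / 0.343 = 21.23


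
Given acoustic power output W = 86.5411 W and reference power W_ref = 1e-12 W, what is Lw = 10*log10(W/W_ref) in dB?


W / W_ref = 86.5411 / 1e-12 = 8.65411e+13
Lw = 10 * log10(8.65411e+13) = 139.37 dB


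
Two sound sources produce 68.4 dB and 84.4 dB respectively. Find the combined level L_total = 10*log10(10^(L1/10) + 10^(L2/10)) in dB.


10^(68.4/10) = 6.91831e+06
10^(84.4/10) = 2.75423e+08
Sum = 6.91831e+06 + 2.75423e+08 = 2.82341e+08
L_total = 10*log10(2.82341e+08) = 84.508 dB


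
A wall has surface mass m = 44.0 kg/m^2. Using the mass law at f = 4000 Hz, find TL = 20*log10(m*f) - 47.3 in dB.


m * f = 44.0 * 4000 = 176000
20*log10(176000) = 104.91 dB
TL = 104.91 - 47.3 = 57.61 dB


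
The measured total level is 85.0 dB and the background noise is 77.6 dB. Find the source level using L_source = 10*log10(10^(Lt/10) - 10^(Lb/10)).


10^(85.0/10) = 3.16228e+08
10^(77.6/10) = 5.7544e+07
Difference = 3.16228e+08 - 5.7544e+07 = 2.58684e+08
L_source = 10*log10(2.58684e+08) = 84.128 dB


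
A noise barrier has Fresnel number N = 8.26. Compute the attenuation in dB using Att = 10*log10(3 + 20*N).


3 + 20*N = 3 + 20*8.26 = 168.2
Att = 10*log10(168.2) = 22.258 dB


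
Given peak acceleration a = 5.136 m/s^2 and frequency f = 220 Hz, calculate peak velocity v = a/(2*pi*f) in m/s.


omega = 2*pi*f = 2*pi*220 = 1382.3 rad/s
v = a / omega = 5.136 / 1382.3 = 0.0037155 m/s


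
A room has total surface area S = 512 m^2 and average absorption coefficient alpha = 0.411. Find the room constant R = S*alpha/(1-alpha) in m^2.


R = 512 * 0.411 / (1 - 0.411) = 357.27 m^2


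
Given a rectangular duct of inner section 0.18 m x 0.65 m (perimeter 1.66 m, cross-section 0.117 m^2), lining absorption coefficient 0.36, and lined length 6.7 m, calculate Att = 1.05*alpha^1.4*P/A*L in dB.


alpha^1.4 = 0.36^1.4 = 0.239234
Attenuation rate = 1.05 * alpha^1.4 * P / A
= 1.05 * 0.239234 * 1.66 / 0.117 = 3.56397 dB/m
Total Att = 3.56397 * 6.7 = 23.879 dB


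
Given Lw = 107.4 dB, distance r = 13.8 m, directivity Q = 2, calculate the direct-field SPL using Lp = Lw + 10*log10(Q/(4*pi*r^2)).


4*pi*r^2 = 4*pi*13.8^2 = 2393.14 m^2
Q / (4*pi*r^2) = 2 / 2393.14 = 0.000835722
Lp = 107.4 + 10*log10(0.000835722) = 76.621 dB


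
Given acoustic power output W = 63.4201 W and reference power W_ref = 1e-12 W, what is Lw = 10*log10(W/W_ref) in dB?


W / W_ref = 63.4201 / 1e-12 = 6.34201e+13
Lw = 10 * log10(6.34201e+13) = 138.02 dB


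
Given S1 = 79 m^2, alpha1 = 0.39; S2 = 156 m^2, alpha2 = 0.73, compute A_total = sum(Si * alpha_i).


79 * 0.39 = 30.81
156 * 0.73 = 113.88
A_total = 30.81 + 113.88 = 144.69 m^2


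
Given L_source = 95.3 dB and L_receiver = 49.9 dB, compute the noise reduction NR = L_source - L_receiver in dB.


NR = L_source - L_receiver (difference between source and receiving room levels)
NR = 95.3 - 49.9 = 45.4 dB


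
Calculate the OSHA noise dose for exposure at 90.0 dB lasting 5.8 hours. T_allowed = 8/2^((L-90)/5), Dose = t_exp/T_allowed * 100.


T_allowed = 8 / 2^((90.0 - 90)/5) = 8 hr
Dose = 5.8 / 8 * 100 = 72.5 %


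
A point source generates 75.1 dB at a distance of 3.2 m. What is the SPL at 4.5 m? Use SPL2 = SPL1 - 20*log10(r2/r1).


r2/r1 = 4.5/3.2 = 1.40625
Correction = 20*log10(1.40625) = 2.96125 dB
SPL2 = 75.1 - 2.96125 = 72.139 dB


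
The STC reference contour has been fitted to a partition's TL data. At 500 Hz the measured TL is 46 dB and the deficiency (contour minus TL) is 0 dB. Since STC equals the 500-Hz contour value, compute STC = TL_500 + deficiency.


By ASTM E413, STC = value of the fitted reference contour at 500 Hz.
Contour value at 500 Hz = TL_500 + deficiency = 46 + 0 = 46
STC = 46


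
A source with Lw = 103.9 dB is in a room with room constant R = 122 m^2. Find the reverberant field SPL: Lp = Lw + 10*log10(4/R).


4/R = 4/122 = 0.0327869
Lp = 103.9 + 10*log10(0.0327869) = 89.057 dB


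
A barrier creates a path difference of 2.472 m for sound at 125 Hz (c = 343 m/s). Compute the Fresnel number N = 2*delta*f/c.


N = 2*delta*f/c = 2*delta/lambda, where lambda = c/f
lambda = 343 / 125 = 2.744 m
N = 2 * 2.472 / 2.744 = 1.8017


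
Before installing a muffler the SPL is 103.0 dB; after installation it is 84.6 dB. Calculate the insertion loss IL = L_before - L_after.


Insertion loss = SPL without muffler - SPL with muffler
IL = 103.0 - 84.6 = 18.4 dB


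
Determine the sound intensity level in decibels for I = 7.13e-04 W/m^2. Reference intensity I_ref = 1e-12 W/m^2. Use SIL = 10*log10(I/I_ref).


I / I_ref = 7.13e-04 / 1e-12 = 7.13e+08
SIL = 10 * log10(7.13e+08) = 88.531 dB


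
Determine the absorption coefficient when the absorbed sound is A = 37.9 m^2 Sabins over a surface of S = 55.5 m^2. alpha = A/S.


Absorption coefficient = absorbed power / incident power
alpha = A / S = 37.9 / 55.5 = 0.68288


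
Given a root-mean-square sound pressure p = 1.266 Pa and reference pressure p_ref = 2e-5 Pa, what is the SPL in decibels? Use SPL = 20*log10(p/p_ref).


p / p_ref = 1.266 / 2e-5 = 63300
SPL = 20 * log10(63300) = 96.028 dB


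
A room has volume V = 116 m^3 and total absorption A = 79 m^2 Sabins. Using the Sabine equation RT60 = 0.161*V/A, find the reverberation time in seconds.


RT60 = 0.161 * 116 / 79 = 0.23641 s


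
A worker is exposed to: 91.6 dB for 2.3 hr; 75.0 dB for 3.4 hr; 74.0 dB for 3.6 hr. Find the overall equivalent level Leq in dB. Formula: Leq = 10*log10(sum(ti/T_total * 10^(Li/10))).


T_total = 2.3 + 3.4 + 3.6 = 9.3 hr
(2.3/9.3) * 10^(91.6/10) = 3.57474e+08
(3.4/9.3) * 10^(75.0/10) = 1.1561e+07
(3.6/9.3) * 10^(74.0/10) = 9.72343e+06
Sum = 3.57474e+08 + 1.1561e+07 + 9.72343e+06 = 3.78758e+08
Leq = 10*log10(3.78758e+08) = 85.784 dB
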